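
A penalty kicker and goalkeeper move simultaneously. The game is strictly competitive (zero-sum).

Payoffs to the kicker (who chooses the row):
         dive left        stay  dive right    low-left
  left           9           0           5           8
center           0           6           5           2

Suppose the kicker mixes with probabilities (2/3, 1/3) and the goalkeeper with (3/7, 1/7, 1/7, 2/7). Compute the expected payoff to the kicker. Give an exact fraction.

Against (3/7, 1/7, 1/7, 2/7), each row's expected payoff is left: 48/7; center: 15/7.
Taking the (2/3, 1/3)-weighted average: (2/3)·(48/7) + (1/3)·(15/7) = 37/7.

37/7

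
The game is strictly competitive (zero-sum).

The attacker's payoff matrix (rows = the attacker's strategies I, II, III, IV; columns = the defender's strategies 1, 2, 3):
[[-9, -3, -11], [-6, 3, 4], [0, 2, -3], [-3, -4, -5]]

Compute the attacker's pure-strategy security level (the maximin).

-3

The worst-case payoff for each row is I: -11, II: -6, III: -3, IV: -5.
The best of these is -3.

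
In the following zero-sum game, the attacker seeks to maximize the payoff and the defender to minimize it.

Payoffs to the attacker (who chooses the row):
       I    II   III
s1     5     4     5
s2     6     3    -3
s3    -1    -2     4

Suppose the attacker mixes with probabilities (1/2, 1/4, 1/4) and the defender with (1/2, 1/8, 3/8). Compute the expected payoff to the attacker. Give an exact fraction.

51/16

Against (1/2, 1/8, 3/8), each row's expected payoff is s1: 39/8; s2: 9/4; s3: 3/4.
Taking the (1/2, 1/4, 1/4)-weighted average: (1/2)·(39/8) + (1/4)·(9/4) + (1/4)·(3/4) = 51/16.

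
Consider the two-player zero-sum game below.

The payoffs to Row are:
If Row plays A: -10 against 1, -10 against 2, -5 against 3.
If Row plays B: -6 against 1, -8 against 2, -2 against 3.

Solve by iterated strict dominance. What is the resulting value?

Column 3 is strictly dominated by 1 for Column (-10<-5, -6<-2); eliminate 3.
Row A is strictly dominated by row B (-6>-10, -8>-10); eliminate A.
Column 1 is strictly dominated by 2 for Column (-8<-6); eliminate 1.
Only (B, 2) remains, with payoff -8.

-8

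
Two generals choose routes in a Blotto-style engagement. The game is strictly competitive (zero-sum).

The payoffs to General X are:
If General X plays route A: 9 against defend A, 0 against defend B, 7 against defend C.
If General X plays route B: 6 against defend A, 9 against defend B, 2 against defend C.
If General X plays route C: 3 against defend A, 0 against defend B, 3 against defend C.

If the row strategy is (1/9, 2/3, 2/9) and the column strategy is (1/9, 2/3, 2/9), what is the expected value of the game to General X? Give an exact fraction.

Against (1/9, 2/3, 2/9), each row's expected payoff is route A: 23/9; route B: 64/9; route C: 1.
Taking the (1/9, 2/3, 2/9)-weighted average: (1/9)·(23/9) + (2/3)·(64/9) + (2/9)·(1) = 425/81.

425/81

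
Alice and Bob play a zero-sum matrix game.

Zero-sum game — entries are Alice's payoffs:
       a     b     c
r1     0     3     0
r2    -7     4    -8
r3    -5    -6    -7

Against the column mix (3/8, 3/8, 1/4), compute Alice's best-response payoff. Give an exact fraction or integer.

9/8

r1: (0)·(3/8) + (3)·(3/8) + (0)·(1/4) = 9/8.
r2: (-7)·(3/8) + (4)·(3/8) + (-8)·(1/4) = -25/8.
r3: (-5)·(3/8) + (-6)·(3/8) + (-7)·(1/4) = -47/8.
The best pure response is r1 with expected payoff 9/8.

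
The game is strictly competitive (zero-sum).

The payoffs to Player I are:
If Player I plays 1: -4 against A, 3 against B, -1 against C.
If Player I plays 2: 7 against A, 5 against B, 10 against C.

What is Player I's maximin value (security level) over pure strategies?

5

The worst-case payoff for each row is 1: -4, 2: 5.
The best of these is 5.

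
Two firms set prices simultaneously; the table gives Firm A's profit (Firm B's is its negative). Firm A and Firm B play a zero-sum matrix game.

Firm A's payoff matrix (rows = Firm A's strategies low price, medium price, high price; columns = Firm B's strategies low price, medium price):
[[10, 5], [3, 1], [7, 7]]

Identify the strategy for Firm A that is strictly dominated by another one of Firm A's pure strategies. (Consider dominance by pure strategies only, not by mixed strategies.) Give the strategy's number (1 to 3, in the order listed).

2

Compare medium price with low price: 10 > 3, 5 > 1.
So low price strictly dominates medium price for Firm A; medium price is strictly dominated.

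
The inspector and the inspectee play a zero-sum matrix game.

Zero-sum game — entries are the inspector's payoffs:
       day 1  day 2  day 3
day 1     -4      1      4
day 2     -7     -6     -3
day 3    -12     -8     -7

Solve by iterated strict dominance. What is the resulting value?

Column day 3 is strictly dominated by day 1 for the inspectee (-4<4, -7<-3, -12<-7); eliminate day 3.
Column day 2 is strictly dominated by day 1 for the inspectee (-4<1, -7<-6, -12<-8); eliminate day 2.
Row day 3 is strictly dominated by row day 1 (-4>-12); eliminate day 3.
Row day 2 is strictly dominated by row day 1 (-4>-7); eliminate day 2.
Only (day 1, day 1) remains, with payoff -4.

-4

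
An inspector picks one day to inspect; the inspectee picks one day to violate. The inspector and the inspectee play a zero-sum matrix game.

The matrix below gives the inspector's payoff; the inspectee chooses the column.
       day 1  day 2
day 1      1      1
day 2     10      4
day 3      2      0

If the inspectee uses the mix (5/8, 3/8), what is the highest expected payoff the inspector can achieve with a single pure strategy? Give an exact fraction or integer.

day 1: (1)·(5/8) + (1)·(3/8) = 1.
day 2: (10)·(5/8) + (4)·(3/8) = 31/4.
day 3: (2)·(5/8) + (0)·(3/8) = 5/4.
The best pure response is day 2 with expected payoff 31/4.

31/4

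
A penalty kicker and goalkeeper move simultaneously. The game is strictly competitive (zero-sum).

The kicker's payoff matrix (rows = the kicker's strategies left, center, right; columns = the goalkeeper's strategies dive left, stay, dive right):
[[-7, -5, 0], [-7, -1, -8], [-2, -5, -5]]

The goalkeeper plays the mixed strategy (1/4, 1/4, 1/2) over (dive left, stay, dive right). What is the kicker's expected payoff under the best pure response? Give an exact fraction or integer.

left: (-7)·(1/4) + (-5)·(1/4) + (0)·(1/2) = -3.
center: (-7)·(1/4) + (-1)·(1/4) + (-8)·(1/2) = -6.
right: (-2)·(1/4) + (-5)·(1/4) + (-5)·(1/2) = -17/4.
The best pure response is left with expected payoff -3.

-3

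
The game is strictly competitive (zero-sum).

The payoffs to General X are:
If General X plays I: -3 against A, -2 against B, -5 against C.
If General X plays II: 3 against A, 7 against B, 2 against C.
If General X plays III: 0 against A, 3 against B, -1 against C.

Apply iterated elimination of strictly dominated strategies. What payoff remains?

2

Row I is strictly dominated by row II (3>-3, 7>-2, 2>-5); eliminate I.
Row III is strictly dominated by row II (3>0, 7>3, 2>-1); eliminate III.
Column A is strictly dominated by C for General Y (2<3); eliminate A.
Column B is strictly dominated by C for General Y (2<7); eliminate B.
Only (II, C) remains, with payoff 2.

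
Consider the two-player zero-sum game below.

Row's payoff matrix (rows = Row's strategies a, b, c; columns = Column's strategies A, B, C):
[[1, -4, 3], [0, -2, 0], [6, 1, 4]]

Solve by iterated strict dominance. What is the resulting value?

Row a is strictly dominated by row c (6>1, 1>-4, 4>3); eliminate a.
Row b is strictly dominated by row c (6>0, 1>-2, 4>0); eliminate b.
Column A is strictly dominated by B for Column (1<6); eliminate A.
Column C is strictly dominated by B for Column (1<4); eliminate C.
Only (c, B) remains, with payoff 1.

1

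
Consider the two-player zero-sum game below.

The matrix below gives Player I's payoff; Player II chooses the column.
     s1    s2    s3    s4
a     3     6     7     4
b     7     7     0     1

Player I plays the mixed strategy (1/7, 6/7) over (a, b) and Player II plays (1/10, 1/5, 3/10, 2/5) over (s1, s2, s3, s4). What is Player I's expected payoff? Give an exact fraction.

101/35

Against (1/10, 1/5, 3/10, 2/5), each row's expected payoff is a: 26/5; b: 5/2.
Taking the (1/7, 6/7)-weighted average: (1/7)·(26/5) + (6/7)·(5/2) = 101/35.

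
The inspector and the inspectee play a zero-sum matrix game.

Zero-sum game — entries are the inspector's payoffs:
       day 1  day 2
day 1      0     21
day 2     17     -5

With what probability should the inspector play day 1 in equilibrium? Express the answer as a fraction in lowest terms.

22/43

Row minima are 0 and -5, so the inspector's maximin is 0; column maxima are 17 and 21, so the inspectee's minimax is 17. These differ, so the equilibrium is in mixed strategies.
Let the inspector play day 1 with probability p. The inspectee is indifferent when 17(1−p) = 21p − 5(1−p), giving p = 22/43.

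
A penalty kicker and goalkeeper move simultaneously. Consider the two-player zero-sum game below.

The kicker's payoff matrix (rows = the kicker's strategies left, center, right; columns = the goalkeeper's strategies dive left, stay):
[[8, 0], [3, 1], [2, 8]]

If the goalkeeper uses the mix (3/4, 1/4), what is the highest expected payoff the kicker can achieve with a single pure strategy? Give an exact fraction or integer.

left: (8)·(3/4) + (0)·(1/4) = 6.
center: (3)·(3/4) + (1)·(1/4) = 5/2.
right: (2)·(3/4) + (8)·(1/4) = 7/2.
The best pure response is left with expected payoff 6.

6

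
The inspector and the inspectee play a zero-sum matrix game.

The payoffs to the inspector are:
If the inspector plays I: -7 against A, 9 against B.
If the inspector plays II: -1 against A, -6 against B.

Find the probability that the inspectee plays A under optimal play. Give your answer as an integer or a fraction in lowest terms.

5/7

Row minima are -7 and -6, so the inspector's maximin is -6; column maxima are -1 and 9, so the inspectee's minimax is -1. These differ, so the equilibrium is in mixed strategies.
Let the inspectee play A with probability q. The inspector is indifferent when −7q + 9(1−q) = −q − 6(1−q), giving q = 5/7.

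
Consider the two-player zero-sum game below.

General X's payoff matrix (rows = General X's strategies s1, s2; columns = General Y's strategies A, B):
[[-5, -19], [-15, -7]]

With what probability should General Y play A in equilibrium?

6/11

Row minima are -19 and -15, so General X's maximin is -15; column maxima are -5 and -7, so General Y's minimax is -7. These differ, so the equilibrium is in mixed strategies.
Let General Y play A with probability q. General X is indifferent when −5q − 19(1−q) = −15q − 7(1−q), giving q = 6/11.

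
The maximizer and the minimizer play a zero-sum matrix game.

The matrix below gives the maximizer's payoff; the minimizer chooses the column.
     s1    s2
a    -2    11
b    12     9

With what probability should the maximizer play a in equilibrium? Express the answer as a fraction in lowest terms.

Row minima are -2 and 9, so the maximizer's maximin is 9; column maxima are 12 and 11, so the minimizer's minimax is 11. These differ, so the equilibrium is in mixed strategies.
Let the maximizer play a with probability p. The minimizer is indifferent when −2p + 12(1−p) = 11p + 9(1−p), giving p = 3/16.

3/16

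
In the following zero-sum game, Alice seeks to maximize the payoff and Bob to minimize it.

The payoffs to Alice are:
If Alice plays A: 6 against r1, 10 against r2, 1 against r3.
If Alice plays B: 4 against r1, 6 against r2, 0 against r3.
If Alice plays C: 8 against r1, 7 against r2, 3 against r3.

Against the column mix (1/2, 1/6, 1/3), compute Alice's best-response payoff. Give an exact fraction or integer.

37/6

A: (6)·(1/2) + (10)·(1/6) + (1)·(1/3) = 5.
B: (4)·(1/2) + (6)·(1/6) + (0)·(1/3) = 3.
C: (8)·(1/2) + (7)·(1/6) + (3)·(1/3) = 37/6.
The best pure response is C with expected payoff 37/6.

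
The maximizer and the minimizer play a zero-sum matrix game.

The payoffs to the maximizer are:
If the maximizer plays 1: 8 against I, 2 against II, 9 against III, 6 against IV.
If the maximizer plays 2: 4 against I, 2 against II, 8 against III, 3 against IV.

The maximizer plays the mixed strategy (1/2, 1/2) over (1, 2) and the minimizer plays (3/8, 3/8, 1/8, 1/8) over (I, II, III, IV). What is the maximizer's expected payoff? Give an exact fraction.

Against (3/8, 3/8, 1/8, 1/8), each row's expected payoff is 1: 45/8; 2: 29/8.
Taking the (1/2, 1/2)-weighted average: (1/2)·(45/8) + (1/2)·(29/8) = 37/8.

37/8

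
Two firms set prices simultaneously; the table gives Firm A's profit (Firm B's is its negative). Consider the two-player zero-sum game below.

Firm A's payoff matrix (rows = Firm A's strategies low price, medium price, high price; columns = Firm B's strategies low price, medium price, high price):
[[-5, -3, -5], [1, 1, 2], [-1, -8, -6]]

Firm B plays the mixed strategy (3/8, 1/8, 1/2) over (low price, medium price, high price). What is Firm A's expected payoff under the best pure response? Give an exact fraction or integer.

3/2

low price: (-5)·(3/8) + (-3)·(1/8) + (-5)·(1/2) = -19/4.
medium price: (1)·(3/8) + (1)·(1/8) + (2)·(1/2) = 3/2.
high price: (-1)·(3/8) + (-8)·(1/8) + (-6)·(1/2) = -35/8.
The best pure response is medium price with expected payoff 3/2.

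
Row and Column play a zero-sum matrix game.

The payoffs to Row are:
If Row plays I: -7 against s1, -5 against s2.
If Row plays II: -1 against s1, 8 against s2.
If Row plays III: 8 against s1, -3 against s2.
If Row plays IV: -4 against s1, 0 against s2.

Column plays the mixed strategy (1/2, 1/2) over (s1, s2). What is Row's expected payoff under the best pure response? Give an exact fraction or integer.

I: (-7)·(1/2) + (-5)·(1/2) = -6.
II: (-1)·(1/2) + (8)·(1/2) = 7/2.
III: (8)·(1/2) + (-3)·(1/2) = 5/2.
IV: (-4)·(1/2) + (0)·(1/2) = -2.
The best pure response is II with expected payoff 7/2.

7/2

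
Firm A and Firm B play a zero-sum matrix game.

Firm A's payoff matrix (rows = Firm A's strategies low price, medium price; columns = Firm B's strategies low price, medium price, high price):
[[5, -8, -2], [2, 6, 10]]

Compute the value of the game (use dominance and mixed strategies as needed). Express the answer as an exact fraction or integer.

Column high price is strictly dominated by medium price for Firm B (it gives Firm A more in every row).
The remaining 2×2 game on (low price, medium price) × (low price, medium price) has no saddle point. Let Firm A play low price with probability p; indifference gives 5p + 2(1−p) = −8p + 6(1−p), so p = 4/17.
Similarly Firm B's optimal q on low price is 14/17, and the value is 5·(14/17) + (-8)·(3/17) = 46/17.

46/17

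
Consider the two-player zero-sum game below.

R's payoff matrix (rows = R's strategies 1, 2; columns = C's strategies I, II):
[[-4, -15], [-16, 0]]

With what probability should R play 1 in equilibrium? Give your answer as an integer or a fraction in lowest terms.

Row minima are -15 and -16, so R's maximin is -15; column maxima are -4 and 0, so C's minimax is -4. These differ, so the equilibrium is in mixed strategies.
Let R play 1 with probability p. C is indifferent when −4p − 16(1−p) = −15p, giving p = 16/27.

16/27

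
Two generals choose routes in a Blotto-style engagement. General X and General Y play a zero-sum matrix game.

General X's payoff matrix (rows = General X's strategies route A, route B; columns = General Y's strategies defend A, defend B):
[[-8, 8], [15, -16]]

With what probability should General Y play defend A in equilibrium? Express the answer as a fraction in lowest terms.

24/47

Row minima are -8 and -16, so General X's maximin is -8; column maxima are 15 and 8, so General Y's minimax is 8. These differ, so the equilibrium is in mixed strategies.
Let General Y play defend A with probability q. General X is indifferent when −8q + 8(1−q) = 15q − 16(1−q), giving q = 24/47.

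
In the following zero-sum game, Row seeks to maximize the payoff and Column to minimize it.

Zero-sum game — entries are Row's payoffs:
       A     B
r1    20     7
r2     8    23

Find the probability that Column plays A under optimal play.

4/7

Row minima are 7 and 8, so Row's maximin is 8; column maxima are 20 and 23, so Column's minimax is 20. These differ, so the equilibrium is in mixed strategies.
Let Column play A with probability q. Row is indifferent when 20q + 7(1−q) = 8q + 23(1−q), giving q = 4/7.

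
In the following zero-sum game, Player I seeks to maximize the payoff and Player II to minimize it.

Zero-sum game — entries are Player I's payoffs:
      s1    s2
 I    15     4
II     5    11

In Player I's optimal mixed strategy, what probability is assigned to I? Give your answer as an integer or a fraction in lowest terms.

Row minima are 4 and 5, so Player I's maximin is 5; column maxima are 15 and 11, so Player II's minimax is 11. These differ, so the equilibrium is in mixed strategies.
Let Player I play I with probability p. Player II is indifferent when 15p + 5(1−p) = 4p + 11(1−p), giving p = 6/17.

6/17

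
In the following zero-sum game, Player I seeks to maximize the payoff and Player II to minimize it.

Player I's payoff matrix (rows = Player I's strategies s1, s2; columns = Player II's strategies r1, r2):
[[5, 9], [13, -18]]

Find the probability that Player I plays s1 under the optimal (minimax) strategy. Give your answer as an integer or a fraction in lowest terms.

Row minima are 5 and -18, so Player I's maximin is 5; column maxima are 13 and 9, so Player II's minimax is 9. These differ, so the equilibrium is in mixed strategies.
Let Player I play s1 with probability p. Player II is indifferent when 5p + 13(1−p) = 9p − 18(1−p), giving p = 31/35.

31/35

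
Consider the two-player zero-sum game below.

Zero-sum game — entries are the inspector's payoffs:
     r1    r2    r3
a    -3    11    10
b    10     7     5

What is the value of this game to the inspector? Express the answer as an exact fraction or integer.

Column r2 is strictly dominated by r3 for the inspectee (it gives the inspector more in every row).
The remaining 2×2 game on (a, b) × (r1, r3) has no saddle point. Let the inspector play a with probability p; indifference gives −3p + 10(1−p) = 10p + 5(1−p), so p = 5/18.
Similarly the inspectee's optimal q on r1 is 5/18, and the value is -3·(5/18) + (10)·(13/18) = 115/18.

115/18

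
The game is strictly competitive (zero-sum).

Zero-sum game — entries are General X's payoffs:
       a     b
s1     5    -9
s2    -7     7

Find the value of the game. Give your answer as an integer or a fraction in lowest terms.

-1

Row minima are -9 and -7, so General X's maximin is -7; column maxima are 5 and 7, so General Y's minimax is 5. These differ, so the equilibrium is in mixed strategies.
Let General X play s1 with probability p. General Y is indifferent when 5p − 7(1−p) = −9p + 7(1−p), giving p = 1/2.
Let General Y play a with probability q. General X is indifferent when 5q − 9(1−q) = −7q + 7(1−q), giving q = 4/7.
The value is 5·(4/7) + (-9)·(3/7) = -1.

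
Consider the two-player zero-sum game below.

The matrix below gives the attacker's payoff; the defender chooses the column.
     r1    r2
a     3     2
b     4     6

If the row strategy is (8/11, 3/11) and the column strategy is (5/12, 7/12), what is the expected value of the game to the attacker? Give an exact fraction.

19/6

Against (5/12, 7/12), each row's expected payoff is a: 29/12; b: 31/6.
Taking the (8/11, 3/11)-weighted average: (8/11)·(29/12) + (3/11)·(31/6) = 19/6.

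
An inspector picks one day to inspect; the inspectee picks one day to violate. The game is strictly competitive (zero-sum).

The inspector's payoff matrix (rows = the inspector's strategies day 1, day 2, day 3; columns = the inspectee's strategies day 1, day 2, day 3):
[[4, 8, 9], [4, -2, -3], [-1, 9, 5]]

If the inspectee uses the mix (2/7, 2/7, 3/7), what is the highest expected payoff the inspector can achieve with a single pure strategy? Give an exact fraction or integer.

51/7

day 1: (4)·(2/7) + (8)·(2/7) + (9)·(3/7) = 51/7.
day 2: (4)·(2/7) + (-2)·(2/7) + (-3)·(3/7) = -5/7.
day 3: (-1)·(2/7) + (9)·(2/7) + (5)·(3/7) = 31/7.
The best pure response is day 1 with expected payoff 51/7.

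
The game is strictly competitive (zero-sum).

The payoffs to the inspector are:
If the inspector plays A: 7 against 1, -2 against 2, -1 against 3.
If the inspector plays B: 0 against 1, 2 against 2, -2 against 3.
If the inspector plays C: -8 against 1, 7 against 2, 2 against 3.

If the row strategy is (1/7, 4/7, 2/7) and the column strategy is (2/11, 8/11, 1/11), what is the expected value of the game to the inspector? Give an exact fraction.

Against (2/11, 8/11, 1/11), each row's expected payoff is A: -3/11; B: 14/11; C: 42/11.
Taking the (1/7, 4/7, 2/7)-weighted average: (1/7)·(-3/11) + (4/7)·(14/11) + (2/7)·(42/11) = 137/77.

137/77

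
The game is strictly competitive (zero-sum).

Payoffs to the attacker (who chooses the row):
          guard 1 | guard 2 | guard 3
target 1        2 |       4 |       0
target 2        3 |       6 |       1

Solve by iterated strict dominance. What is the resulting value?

1

Column guard 1 is strictly dominated by guard 3 for the defender (0<2, 1<3); eliminate guard 1.
Row target 1 is strictly dominated by row target 2 (6>4, 1>0); eliminate target 1.
Column guard 2 is strictly dominated by guard 3 for the defender (1<6); eliminate guard 2.
Only (target 2, guard 3) remains, with payoff 1.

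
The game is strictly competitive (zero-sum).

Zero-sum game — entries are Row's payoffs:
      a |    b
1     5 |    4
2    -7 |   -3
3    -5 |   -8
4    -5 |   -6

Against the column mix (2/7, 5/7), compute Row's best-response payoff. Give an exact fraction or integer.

1: (5)·(2/7) + (4)·(5/7) = 30/7.
2: (-7)·(2/7) + (-3)·(5/7) = -29/7.
3: (-5)·(2/7) + (-8)·(5/7) = -50/7.
4: (-5)·(2/7) + (-6)·(5/7) = -40/7.
The best pure response is 1 with expected payoff 30/7.

30/7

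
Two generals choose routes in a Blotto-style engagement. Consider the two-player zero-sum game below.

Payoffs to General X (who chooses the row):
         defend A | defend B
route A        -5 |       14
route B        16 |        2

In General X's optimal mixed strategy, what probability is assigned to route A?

14/33

Row minima are -5 and 2, so General X's maximin is 2; column maxima are 16 and 14, so General Y's minimax is 14. These differ, so the equilibrium is in mixed strategies.
Let General X play route A with probability p. General Y is indifferent when −5p + 16(1−p) = 14p + 2(1−p), giving p = 14/33.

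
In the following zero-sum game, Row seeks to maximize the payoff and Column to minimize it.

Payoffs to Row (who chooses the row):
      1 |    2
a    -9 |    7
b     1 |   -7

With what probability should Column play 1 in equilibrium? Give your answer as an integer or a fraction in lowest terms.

7/12

Row minima are -9 and -7, so Row's maximin is -7; column maxima are 1 and 7, so Column's minimax is 1. These differ, so the equilibrium is in mixed strategies.
Let Column play 1 with probability q. Row is indifferent when −9q + 7(1−q) = q − 7(1−q), giving q = 7/12.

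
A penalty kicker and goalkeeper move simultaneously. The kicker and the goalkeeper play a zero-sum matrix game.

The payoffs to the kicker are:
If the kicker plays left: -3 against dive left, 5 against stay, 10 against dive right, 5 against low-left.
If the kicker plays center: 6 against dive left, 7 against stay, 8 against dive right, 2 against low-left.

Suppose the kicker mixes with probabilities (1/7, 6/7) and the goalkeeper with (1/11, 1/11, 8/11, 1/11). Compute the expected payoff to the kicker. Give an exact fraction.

Against (1/11, 1/11, 8/11, 1/11), each row's expected payoff is left: 87/11; center: 79/11.
Taking the (1/7, 6/7)-weighted average: (1/7)·(87/11) + (6/7)·(79/11) = 51/7.

51/7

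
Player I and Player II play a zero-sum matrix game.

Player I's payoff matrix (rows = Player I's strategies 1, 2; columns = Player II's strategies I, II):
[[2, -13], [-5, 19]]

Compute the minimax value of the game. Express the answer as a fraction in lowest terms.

Row minima are -13 and -5, so Player I's maximin is -5; column maxima are 2 and 19, so Player II's minimax is 2. These differ, so the equilibrium is in mixed strategies.
Let Player I play 1 with probability p. Player II is indifferent when 2p − 5(1−p) = −13p + 19(1−p), giving p = 8/13.
Let Player II play I with probability q. Player I is indifferent when 2q − 13(1−q) = −5q + 19(1−q), giving q = 32/39.
The value is 2·(32/39) + (-13)·(7/39) = -9/13.

-9/13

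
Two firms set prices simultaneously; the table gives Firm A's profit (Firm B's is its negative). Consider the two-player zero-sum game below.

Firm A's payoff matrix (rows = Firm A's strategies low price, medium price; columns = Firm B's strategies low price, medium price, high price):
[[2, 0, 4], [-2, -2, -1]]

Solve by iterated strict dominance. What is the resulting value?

Column high price is strictly dominated by low price for Firm B (2<4, -2<-1); eliminate high price.
Row medium price is strictly dominated by row low price (2>-2, 0>-2); eliminate medium price.
Column low price is strictly dominated by medium price for Firm B (0<2); eliminate low price.
Only (low price, medium price) remains, with payoff 0.

0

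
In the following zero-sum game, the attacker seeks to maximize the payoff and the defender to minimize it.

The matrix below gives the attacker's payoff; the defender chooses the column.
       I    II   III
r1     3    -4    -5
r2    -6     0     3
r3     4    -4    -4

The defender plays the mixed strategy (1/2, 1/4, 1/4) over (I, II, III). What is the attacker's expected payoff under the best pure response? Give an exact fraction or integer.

0

r1: (3)·(1/2) + (-4)·(1/4) + (-5)·(1/4) = -3/4.
r2: (-6)·(1/2) + (0)·(1/4) + (3)·(1/4) = -9/4.
r3: (4)·(1/2) + (-4)·(1/4) + (-4)·(1/4) = 0.
The best pure response is r3 with expected payoff 0.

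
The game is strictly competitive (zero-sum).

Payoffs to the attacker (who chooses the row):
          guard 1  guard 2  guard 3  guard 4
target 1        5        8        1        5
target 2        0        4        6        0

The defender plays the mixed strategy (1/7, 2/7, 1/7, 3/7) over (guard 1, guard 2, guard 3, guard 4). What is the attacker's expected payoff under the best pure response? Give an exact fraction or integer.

target 1: (5)·(1/7) + (8)·(2/7) + (1)·(1/7) + (5)·(3/7) = 37/7.
target 2: (0)·(1/7) + (4)·(2/7) + (6)·(1/7) + (0)·(3/7) = 2.
The best pure response is target 1 with expected payoff 37/7.

37/7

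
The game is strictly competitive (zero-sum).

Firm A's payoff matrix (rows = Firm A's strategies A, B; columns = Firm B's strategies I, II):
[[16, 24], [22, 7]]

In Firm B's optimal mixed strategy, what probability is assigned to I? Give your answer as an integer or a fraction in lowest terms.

17/23

Row minima are 16 and 7, so Firm A's maximin is 16; column maxima are 22 and 24, so Firm B's minimax is 22. These differ, so the equilibrium is in mixed strategies.
Let Firm B play I with probability q. Firm A is indifferent when 16q + 24(1−q) = 22q + 7(1−q), giving q = 17/23.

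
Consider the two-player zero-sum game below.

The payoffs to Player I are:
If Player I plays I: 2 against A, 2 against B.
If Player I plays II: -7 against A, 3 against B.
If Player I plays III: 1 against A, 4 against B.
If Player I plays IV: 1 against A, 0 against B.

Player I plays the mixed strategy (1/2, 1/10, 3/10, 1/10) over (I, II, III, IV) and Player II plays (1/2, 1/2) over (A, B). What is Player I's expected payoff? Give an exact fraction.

8/5

Against (1/2, 1/2), each row's expected payoff is I: 2; II: -2; III: 5/2; IV: 1/2.
Taking the (1/2, 1/10, 3/10, 1/10)-weighted average: (1/2)·(2) + (1/10)·(-2) + (3/10)·(5/2) + (1/10)·(1/2) = 8/5.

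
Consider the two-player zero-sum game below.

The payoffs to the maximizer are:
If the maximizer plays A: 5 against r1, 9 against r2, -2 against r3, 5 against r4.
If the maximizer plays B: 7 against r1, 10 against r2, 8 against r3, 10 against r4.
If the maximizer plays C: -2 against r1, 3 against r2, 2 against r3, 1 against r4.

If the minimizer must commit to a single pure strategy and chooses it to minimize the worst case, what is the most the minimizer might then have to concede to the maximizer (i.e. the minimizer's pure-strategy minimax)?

The worst case (largest entry) in each column is r1: 7, r2: 10, r3: 8, r4: 10.
The best (smallest) of these is 7.

7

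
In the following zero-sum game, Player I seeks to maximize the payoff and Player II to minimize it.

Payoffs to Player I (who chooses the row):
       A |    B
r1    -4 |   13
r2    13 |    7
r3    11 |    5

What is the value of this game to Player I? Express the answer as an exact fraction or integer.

197/23

Row r3 is strictly dominated by row r2, so Player I never plays it.
The remaining 2×2 game on (r1, r2) × (A, B) has no saddle point. Let Player I play r1 with probability p; indifference gives −4p + 13(1−p) = 13p + 7(1−p), so p = 6/23.
Similarly Player II's optimal q on A is 6/23, and the value is -4·(6/23) + (13)·(17/23) = 197/23.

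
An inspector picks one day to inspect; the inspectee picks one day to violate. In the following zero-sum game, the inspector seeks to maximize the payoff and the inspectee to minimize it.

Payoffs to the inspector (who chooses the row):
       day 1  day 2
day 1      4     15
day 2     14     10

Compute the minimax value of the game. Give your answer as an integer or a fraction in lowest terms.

34/3

Row minima are 4 and 10, so the inspector's maximin is 10; column maxima are 14 and 15, so the inspectee's minimax is 14. These differ, so the equilibrium is in mixed strategies.
Let the inspector play day 1 with probability p. The inspectee is indifferent when 4p + 14(1−p) = 15p + 10(1−p), giving p = 4/15.
Let the inspectee play day 1 with probability q. The inspector is indifferent when 4q + 15(1−q) = 14q + 10(1−q), giving q = 1/3.
The value is 4·(1/3) + (15)·(2/3) = 34/3.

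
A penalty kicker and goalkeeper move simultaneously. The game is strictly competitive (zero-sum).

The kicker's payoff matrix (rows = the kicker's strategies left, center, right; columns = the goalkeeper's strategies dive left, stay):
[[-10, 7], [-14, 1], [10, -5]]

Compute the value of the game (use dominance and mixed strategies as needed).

Row center is strictly dominated by row left, so the kicker never plays it.
The remaining 2×2 game on (left, right) × (dive left, stay) has no saddle point. Let the kicker play left with probability p; indifference gives −10p + 10(1−p) = 7p − 5(1−p), so p = 15/32.
Similarly the goalkeeper's optimal q on dive left is 3/8, and the value is -10·(3/8) + (7)·(5/8) = 5/8.

5/8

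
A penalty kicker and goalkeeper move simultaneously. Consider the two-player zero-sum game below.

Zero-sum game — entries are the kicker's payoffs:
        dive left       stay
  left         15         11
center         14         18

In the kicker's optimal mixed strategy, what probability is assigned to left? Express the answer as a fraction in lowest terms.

Row minima are 11 and 14, so the kicker's maximin is 14; column maxima are 15 and 18, so the goalkeeper's minimax is 15. These differ, so the equilibrium is in mixed strategies.
Let the kicker play left with probability p. The goalkeeper is indifferent when 15p + 14(1−p) = 11p + 18(1−p), giving p = 1/2.

1/2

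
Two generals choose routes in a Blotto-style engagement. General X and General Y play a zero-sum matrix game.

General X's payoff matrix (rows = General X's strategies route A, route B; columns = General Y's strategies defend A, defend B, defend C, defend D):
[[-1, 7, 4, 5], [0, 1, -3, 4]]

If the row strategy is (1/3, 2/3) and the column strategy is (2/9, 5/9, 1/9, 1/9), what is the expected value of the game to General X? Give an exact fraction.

2

Against (2/9, 5/9, 1/9, 1/9), each row's expected payoff is route A: 14/3; route B: 2/3.
Taking the (1/3, 2/3)-weighted average: (1/3)·(14/3) + (2/3)·(2/3) = 2.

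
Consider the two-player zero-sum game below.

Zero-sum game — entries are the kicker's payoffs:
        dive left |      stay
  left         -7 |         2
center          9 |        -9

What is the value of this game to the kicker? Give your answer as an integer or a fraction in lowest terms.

-5/3

Row minima are -7 and -9, so the kicker's maximin is -7; column maxima are 9 and 2, so the goalkeeper's minimax is 2. These differ, so the equilibrium is in mixed strategies.
Let the kicker play left with probability p. The goalkeeper is indifferent when −7p + 9(1−p) = 2p − 9(1−p), giving p = 2/3.
Let the goalkeeper play dive left with probability q. The kicker is indifferent when −7q + 2(1−q) = 9q − 9(1−q), giving q = 11/27.
The value is -7·(11/27) + (2)·(16/27) = -5/3.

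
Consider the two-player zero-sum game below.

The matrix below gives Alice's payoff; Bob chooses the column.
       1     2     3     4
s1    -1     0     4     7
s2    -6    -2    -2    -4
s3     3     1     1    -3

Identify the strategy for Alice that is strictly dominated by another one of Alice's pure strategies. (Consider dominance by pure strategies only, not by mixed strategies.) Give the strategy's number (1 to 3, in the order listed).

2

Compare s2 with s1: -1 > -6, 0 > -2, 4 > -2, 7 > -4.
So s1 strictly dominates s2 for Alice; s2 is strictly dominated.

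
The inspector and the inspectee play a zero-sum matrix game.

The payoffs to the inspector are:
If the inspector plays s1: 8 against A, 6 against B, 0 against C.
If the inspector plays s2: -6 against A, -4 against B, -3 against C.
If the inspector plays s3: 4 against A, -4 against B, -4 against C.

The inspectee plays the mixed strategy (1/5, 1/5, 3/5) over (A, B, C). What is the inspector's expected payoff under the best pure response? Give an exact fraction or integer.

s1: (8)·(1/5) + (6)·(1/5) + (0)·(3/5) = 14/5.
s2: (-6)·(1/5) + (-4)·(1/5) + (-3)·(3/5) = -19/5.
s3: (4)·(1/5) + (-4)·(1/5) + (-4)·(3/5) = -12/5.
The best pure response is s1 with expected payoff 14/5.

14/5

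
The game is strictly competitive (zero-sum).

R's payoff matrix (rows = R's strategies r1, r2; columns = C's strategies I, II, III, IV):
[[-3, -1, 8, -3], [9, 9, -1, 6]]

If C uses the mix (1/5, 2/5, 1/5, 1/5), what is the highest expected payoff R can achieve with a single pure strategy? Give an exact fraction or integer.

r1: (-3)·(1/5) + (-1)·(2/5) + (8)·(1/5) + (-3)·(1/5) = 0.
r2: (9)·(1/5) + (9)·(2/5) + (-1)·(1/5) + (6)·(1/5) = 32/5.
The best pure response is r2 with expected payoff 32/5.

32/5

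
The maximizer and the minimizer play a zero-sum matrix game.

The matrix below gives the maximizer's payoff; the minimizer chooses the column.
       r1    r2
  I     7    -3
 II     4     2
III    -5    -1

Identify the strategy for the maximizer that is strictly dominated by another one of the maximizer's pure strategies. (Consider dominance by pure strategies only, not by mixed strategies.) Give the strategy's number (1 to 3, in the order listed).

3

Compare III with II: 4 > -5, 2 > -1.
So II strictly dominates III for the maximizer; III is strictly dominated.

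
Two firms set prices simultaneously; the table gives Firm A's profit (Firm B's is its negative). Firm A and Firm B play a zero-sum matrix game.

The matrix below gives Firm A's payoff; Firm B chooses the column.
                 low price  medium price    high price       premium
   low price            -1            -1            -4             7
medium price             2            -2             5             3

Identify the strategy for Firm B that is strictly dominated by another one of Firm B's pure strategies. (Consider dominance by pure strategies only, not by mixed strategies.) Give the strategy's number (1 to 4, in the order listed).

4

Firm B prefers columns that give Firm A less. Compare premium with low price: -1 < 7, 2 < 3.
So low price strictly dominates premium for Firm B; premium is strictly dominated.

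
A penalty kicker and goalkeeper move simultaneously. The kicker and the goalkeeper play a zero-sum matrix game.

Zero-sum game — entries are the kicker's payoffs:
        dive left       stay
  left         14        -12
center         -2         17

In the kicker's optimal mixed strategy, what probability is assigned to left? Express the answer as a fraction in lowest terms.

19/45

Row minima are -12 and -2, so the kicker's maximin is -2; column maxima are 14 and 17, so the goalkeeper's minimax is 14. These differ, so the equilibrium is in mixed strategies.
Let the kicker play left with probability p. The goalkeeper is indifferent when 14p − 2(1−p) = −12p + 17(1−p), giving p = 19/45.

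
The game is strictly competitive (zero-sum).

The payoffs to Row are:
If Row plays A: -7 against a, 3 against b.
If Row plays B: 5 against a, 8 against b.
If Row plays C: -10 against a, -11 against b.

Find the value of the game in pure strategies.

5

Row minima: -7, 5, -11 → Row's maximin is 5.
Column maxima: 5, 8 → Column's minimax is 5.
They coincide at (B, a), so the value is 5.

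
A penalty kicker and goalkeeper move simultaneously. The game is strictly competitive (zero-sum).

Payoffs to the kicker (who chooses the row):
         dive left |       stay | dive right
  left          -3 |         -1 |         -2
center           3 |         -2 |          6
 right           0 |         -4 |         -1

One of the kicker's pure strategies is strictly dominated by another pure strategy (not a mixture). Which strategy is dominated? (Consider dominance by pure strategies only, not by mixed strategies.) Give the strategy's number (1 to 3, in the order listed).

Compare right with center: 3 > 0, -2 > -4, 6 > -1.
So center strictly dominates right for the kicker; right is strictly dominated.

3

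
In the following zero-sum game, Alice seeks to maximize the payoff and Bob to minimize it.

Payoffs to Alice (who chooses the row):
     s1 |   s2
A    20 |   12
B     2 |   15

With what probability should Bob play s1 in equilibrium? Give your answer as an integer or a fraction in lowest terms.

Row minima are 12 and 2, so Alice's maximin is 12; column maxima are 20 and 15, so Bob's minimax is 15. These differ, so the equilibrium is in mixed strategies.
Let Bob play s1 with probability q. Alice is indifferent when 20q + 12(1−q) = 2q + 15(1−q), giving q = 1/7.

1/7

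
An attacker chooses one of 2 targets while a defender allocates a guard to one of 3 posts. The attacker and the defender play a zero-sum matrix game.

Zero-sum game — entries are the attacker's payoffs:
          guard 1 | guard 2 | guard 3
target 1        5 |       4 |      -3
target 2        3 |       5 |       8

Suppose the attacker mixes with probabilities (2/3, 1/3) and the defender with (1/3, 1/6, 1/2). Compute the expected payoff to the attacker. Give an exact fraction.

Against (1/3, 1/6, 1/2), each row's expected payoff is target 1: 5/6; target 2: 35/6.
Taking the (2/3, 1/3)-weighted average: (2/3)·(5/6) + (1/3)·(35/6) = 5/2.

5/2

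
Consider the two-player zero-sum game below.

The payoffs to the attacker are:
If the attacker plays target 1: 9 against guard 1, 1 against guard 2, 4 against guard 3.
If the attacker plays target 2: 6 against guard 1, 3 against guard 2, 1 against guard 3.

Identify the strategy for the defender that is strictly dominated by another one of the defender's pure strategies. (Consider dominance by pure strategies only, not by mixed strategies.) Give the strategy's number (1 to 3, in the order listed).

1

The defender prefers columns that give the attacker less. Compare guard 1 with guard 2: 1 < 9, 3 < 6.
So guard 2 strictly dominates guard 1 for the defender; guard 1 is strictly dominated.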